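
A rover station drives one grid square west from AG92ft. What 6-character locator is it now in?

AG92et

Longitude subsquare f = 5; −1 → 4 = e.
The latitude characters are unchanged.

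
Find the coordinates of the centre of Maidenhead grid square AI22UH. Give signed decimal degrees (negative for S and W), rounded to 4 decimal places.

Field A=0, I=8: +0·20° lon, +8·10° lat → SW at lon -180°, lat -10°.
Square 2, 2: +2·2° lon, +2·1° lat → SW at lon -176°, lat -8°.
Subsquare u=20, h=7: +20·0.0833333° lon, +7·0.0416667° lat → SW at lon -174.333°, lat -7.70833°.
Cell spans 0.0833333° lon × 0.0416667° lat. Centre is SW corner plus half of each.
latitude -7.6875, longitude -174.2917.

-7.6875, -174.2917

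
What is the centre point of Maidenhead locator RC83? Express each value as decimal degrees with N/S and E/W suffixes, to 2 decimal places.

Field R=17, C=2: +17·20° lon, +2·10° lat → SW at lon 160°, lat -70°.
Square 8, 3: +8·2° lon, +3·1° lat → SW at lon 176°, lat -67°.
Cell spans 2° lon × 1° lat. Centre is SW corner plus half of each.
latitude 66.50° S, longitude 177.00° E.

66.50° S, 177.00° E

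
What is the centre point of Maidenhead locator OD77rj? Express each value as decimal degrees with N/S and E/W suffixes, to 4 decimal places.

52.6042° S, 115.4583° E

Field O=14, D=3: +14·20° lon, +3·10° lat → SW at lon 100°, lat -60°.
Square 7, 7: +7·2° lon, +7·1° lat → SW at lon 114°, lat -53°.
Subsquare r=17, j=9: +17·0.0833333° lon, +9·0.0416667° lat → SW at lon 115.417°, lat -52.625°.
Cell spans 0.0833333° lon × 0.0416667° lat. Centre is SW corner plus half of each.
latitude 52.6042° S, longitude 115.4583° E.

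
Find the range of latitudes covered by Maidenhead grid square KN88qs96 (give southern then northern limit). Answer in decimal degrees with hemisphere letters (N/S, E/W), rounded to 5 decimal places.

48.77500° N, 48.77917° N

Field K=10, N=13: +10·20° lon, +13·10° lat → SW at lon 20°, lat 40°.
Square 8, 8: +8·2° lon, +8·1° lat → SW at lon 36°, lat 48°.
Subsquare q=16, s=18: +16·0.0833333° lon, +18·0.0416667° lat → SW at lon 37.3333°, lat 48.75°.
Extended square 9, 6: +9·0.00833333° lon, +6·0.00416667° lat → SW at lon 37.4083°, lat 48.775°.
Cell spans 0.00833333° lon × 0.00416667° lat.
south 48.77500° N, north 48.77917° N.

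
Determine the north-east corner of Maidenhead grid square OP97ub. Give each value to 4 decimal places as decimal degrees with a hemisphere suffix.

Field O=14, P=15: +14·20° lon, +15·10° lat → SW at lon 100°, lat 60°.
Square 9, 7: +9·2° lon, +7·1° lat → SW at lon 118°, lat 67°.
Subsquare u=20, b=1: +20·0.0833333° lon, +1·0.0416667° lat → SW at lon 119.667°, lat 67.0417°.
Cell spans 0.0833333° lon × 0.0416667° lat. NE corner is SW corner plus one full cell.
latitude 67.0833° N, longitude 119.7500° E.

67.0833° N, 119.7500° E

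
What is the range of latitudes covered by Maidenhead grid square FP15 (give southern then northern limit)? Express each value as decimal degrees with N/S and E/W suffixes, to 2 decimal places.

Field F=5, P=15: +5·20° lon, +15·10° lat → SW at lon -80°, lat 60°.
Square 1, 5: +1·2° lon, +5·1° lat → SW at lon -78°, lat 65°.
Cell spans 2° lon × 1° lat.
south 65.00° N, north 66.00° N.

65.00° N, 66.00° N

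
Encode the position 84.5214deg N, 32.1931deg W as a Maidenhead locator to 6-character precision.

HR34vm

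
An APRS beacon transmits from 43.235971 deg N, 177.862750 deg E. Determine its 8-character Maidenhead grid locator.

Add 180° to longitude and 90° to latitude: 357.86275, 133.23597.
Field: lon ⌊357.86275/20⌋ = 17 → R; lat ⌊133.23597/10⌋ = 13 → N.
Square: lon ⌊17.86275/2⌋ = 8; lat ⌊3.23597/1⌋ = 3.
Subsquare: lon ⌊1.86275/0.0833333⌋ = 22 → w; lat ⌊0.23597/0.0416667⌋ = 5 → f.
Extended square: lon ⌊0.02942/0.00833333⌋ = 3; lat ⌊0.02764/0.00416667⌋ = 6.

RN83wf36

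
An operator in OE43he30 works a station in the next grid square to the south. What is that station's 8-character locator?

OE43hd39

Latitude extended square 0; −1 → -1, wraps to 9, carry into subsquare.
Latitude subsquare e = 4; −1 → 3 = d.
The longitude characters are unchanged.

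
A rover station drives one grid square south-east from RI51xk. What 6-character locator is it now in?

RI61aj

Longitude subsquare x = 23; +1 → 24, wraps to 0 = a, carry into square.
Longitude square 5; +1 → 6.
Latitude subsquare k = 10; −1 → 9 = j.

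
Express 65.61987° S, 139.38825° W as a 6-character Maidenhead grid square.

Shift to the Maidenhead origin (180°W, 90°S): lon 40.6118, lat 24.3801.
Field: lon ⌊40.6118/20⌋ = 2 → C; lat ⌊24.3801/10⌋ = 2 → C.
Square: lon ⌊0.6118/2⌋ = 0; lat ⌊4.3801/1⌋ = 4.
Subsquare: lon ⌊0.6118/0.0833333⌋ = 7 → h; lat ⌊0.3801/0.0416667⌋ = 9 → j.

CC04hj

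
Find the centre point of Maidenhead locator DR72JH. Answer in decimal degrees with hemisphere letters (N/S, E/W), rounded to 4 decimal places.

Field D=3, R=17: +3·20° lon, +17·10° lat → SW at lon -120°, lat 80°.
Square 7, 2: +7·2° lon, +2·1° lat → SW at lon -106°, lat 82°.
Subsquare j=9, h=7: +9·0.0833333° lon, +7·0.0416667° lat → SW at lon -105.25°, lat 82.2917°.
Cell spans 0.0833333° lon × 0.0416667° lat. Centre is SW corner plus half of each.
latitude 82.3125° N, longitude 105.2083° W.

82.3125° N, 105.2083° W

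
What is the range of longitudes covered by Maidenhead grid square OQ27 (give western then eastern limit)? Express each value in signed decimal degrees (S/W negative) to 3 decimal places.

Field O=14, Q=16: +14·20° lon, +16·10° lat → SW at lon 100°, lat 70°.
Square 2, 7: +2·2° lon, +7·1° lat → SW at lon 104°, lat 77°.
Cell spans 2° lon × 1° lat.
west 104.000, east 106.000.

104.000, 106.000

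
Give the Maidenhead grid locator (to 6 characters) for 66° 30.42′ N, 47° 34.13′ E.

LP36sm

Shift to the Maidenhead origin (180°W, 90°S): lon 227.5688, lat 156.5070.
Field: lon ⌊227.5688/20⌋ = 11 → L; lat ⌊156.5070/10⌋ = 15 → P.
Square: lon ⌊7.5688/2⌋ = 3; lat ⌊6.5070/1⌋ = 6.
Subsquare: lon ⌊1.5688/0.0833333⌋ = 18 → s; lat ⌊0.5070/0.0416667⌋ = 12 → m.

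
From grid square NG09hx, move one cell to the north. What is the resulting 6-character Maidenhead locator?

NH00ha

Latitude subsquare x = 23; +1 → 24, wraps to 0 = a, carry into square.
Latitude square 9; +1 → 10, wraps to 0, carry into field.
Latitude field G = 6; +1 → 7 = H.
The longitude characters are unchanged.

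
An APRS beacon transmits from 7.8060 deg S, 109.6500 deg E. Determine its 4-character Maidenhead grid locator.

Add 180° to longitude and 90° to latitude: 289.65, 82.19.
Field: lon ⌊289.65/20⌋ = 14 → O; lat ⌊82.19/10⌋ = 8 → I.
Square: lon ⌊9.65/2⌋ = 4; lat ⌊2.19/1⌋ = 2.

OI42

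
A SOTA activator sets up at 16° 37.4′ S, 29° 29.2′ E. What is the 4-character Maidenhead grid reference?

KH43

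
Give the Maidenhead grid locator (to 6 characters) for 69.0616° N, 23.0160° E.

KP19mb

Add 180° to longitude and 90° to latitude: 203.0160, 159.0616.
Field: 203.0160/20 → 10 → K, 159.0616/10 → 15 → P; chars KP.
Square: 3.0160/2 → 1, 9.0616/1 → 9; chars 19.
Subsquare: 1.0160/0.0833333 → 12 → m, 0.0616/0.0416667 → 1 → b; chars mb.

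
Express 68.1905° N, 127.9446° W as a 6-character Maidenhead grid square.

Shift to the Maidenhead origin (180°W, 90°S): lon 52.0554, lat 158.1905.
Field: 52.0554/20 → 2 → C, 158.1905/10 → 15 → P; chars CP.
Square: 12.0554/2 → 6, 8.1905/1 → 8; chars 68.
Subsquare: 0.0554/0.0833333 → 0 → a, 0.1905/0.0416667 → 4 → e; chars ae.

CP68ae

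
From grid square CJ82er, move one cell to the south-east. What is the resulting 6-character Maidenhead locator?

CJ82fq

Longitude subsquare e = 4; +1 → 5 = f.
Latitude subsquare r = 17; −1 → 16 = q.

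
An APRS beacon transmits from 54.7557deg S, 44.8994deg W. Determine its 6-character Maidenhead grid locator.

GD75nf

Add 180° to longitude and 90° to latitude: 135.1006, 35.2443.
Field: 135.1006/20 → 6 → G, 35.2443/10 → 3 → D; chars GD.
Square: 15.1006/2 → 7, 5.2443/1 → 5; chars 75.
Subsquare: 1.1006/0.0833333 → 13 → n, 0.2443/0.0416667 → 5 → f; chars nf.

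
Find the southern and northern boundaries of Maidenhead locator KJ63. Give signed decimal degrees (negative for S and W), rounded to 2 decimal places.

3.00, 4.00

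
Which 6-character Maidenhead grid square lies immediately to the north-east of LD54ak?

Longitude subsquare a = 0; +1 → 1 = b.
Latitude subsquare k = 10; +1 → 11 = l.

LD54bl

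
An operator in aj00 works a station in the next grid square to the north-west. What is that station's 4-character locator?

Longitude square 0; −1 → -1, wraps to 9, carry into field.
Longitude field A = 0; −1 → -1, wraps to 17 = R, wrapping around the antimeridian.
Latitude square 0; +1 → 1.

RJ91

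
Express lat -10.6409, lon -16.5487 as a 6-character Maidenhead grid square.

Offset from 180°W / 90°S: lon 163.4513°, lat 79.3591°.
Field (20°×10°, letters A–R): lon ⌊163.4513/20⌋ = 8 → I; lat ⌊79.3591/10⌋ = 7 → H.
Square (2°×1°, digits 0–9): lon ⌊3.4513/2⌋ = 1; lat ⌊9.3591/1⌋ = 9.
Subsquare (5′×2.5′, letters a–x): lon ⌊1.4513/0.0833333⌋ = 17 → r; lat ⌊0.3591/0.0416667⌋ = 8 → i.

IH19ri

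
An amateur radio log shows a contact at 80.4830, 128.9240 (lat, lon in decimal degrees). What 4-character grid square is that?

PR40

Shift to the Maidenhead origin (180°W, 90°S): lon 308.92, lat 170.48.
Field (20°×10°, letters A–R): 308.92/20 → 15 → P, 170.48/10 → 17 → R; chars PR.
Square (2°×1°, digits 0–9): 8.92/2 → 4, 0.48/1 → 0; chars 40.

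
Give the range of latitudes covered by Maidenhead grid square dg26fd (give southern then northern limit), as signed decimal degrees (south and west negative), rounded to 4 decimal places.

-23.8750, -23.8333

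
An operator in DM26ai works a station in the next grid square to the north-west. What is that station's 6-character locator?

DM16xj

Longitude subsquare a = 0; −1 → -1, wraps to 23 = x, carry into square.
Longitude square 2; −1 → 1.
Latitude subsquare i = 8; +1 → 9 = j.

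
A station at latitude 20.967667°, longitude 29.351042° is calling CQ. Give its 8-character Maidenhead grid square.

KL40qx22

Offset from 180°W / 90°S: lon 209.35104°, lat 110.96767°.
Field (20°×10°, letters A–R): 209.35104/20 → 10 → K, 110.96767/10 → 11 → L; chars KL.
Square (2°×1°, digits 0–9): 9.35104/2 → 4, 0.96767/1 → 0; chars 40.
Subsquare (5′×2.5′, letters a–x): 1.35104/0.0833333 → 16 → q, 0.96767/0.0416667 → 23 → x; chars qx.
Extended square (30″×15″, digits 0–9): 0.01771/0.00833333 → 2, 0.00933/0.00416667 → 2; chars 22.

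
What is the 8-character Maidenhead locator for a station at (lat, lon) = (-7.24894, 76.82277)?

MI82js80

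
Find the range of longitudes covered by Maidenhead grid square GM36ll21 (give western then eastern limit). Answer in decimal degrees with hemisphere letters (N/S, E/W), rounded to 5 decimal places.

53.06667° W, 53.05833° W

Field G=6, M=12: +6·20° lon, +12·10° lat → SW at lon -60°, lat 30°.
Square 3, 6: +3·2° lon, +6·1° lat → SW at lon -54°, lat 36°.
Subsquare l=11, l=11: +11·0.0833333° lon, +11·0.0416667° lat → SW at lon -53.0833°, lat 36.4583°.
Extended square 2, 1: +2·0.00833333° lon, +1·0.00416667° lat → SW at lon -53.0667°, lat 36.4625°.
Cell spans 0.00833333° lon × 0.00416667° lat.
west 53.06667° W, east 53.05833° W.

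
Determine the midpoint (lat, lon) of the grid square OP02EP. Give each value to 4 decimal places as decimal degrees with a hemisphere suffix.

Field O=14, P=15: +14·20° lon, +15·10° lat → SW at lon 100°, lat 60°.
Square 0, 2: +0·2° lon, +2·1° lat → SW at lon 100°, lat 62°.
Subsquare e=4, p=15: +4·0.0833333° lon, +15·0.0416667° lat → SW at lon 100.333°, lat 62.625°.
Cell spans 0.0833333° lon × 0.0416667° lat. Centre is SW corner plus half of each.
latitude 62.6458° N, longitude 100.3750° E.

62.6458° N, 100.3750° E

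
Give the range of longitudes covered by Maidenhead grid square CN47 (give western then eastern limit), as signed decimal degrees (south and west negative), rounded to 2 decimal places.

-132.00, -130.00

Field C=2, N=13: +2·20° lon, +13·10° lat → SW at lon -140°, lat 40°.
Square 4, 7: +4·2° lon, +7·1° lat → SW at lon -132°, lat 47°.
Cell spans 2° lon × 1° lat.
west -132.00, east -130.00.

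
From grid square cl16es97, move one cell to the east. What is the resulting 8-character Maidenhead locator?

CL16fs07

Longitude extended square 9; +1 → 10, wraps to 0, carry into subsquare.
Longitude subsquare e = 4; +1 → 5 = f.
The latitude characters are unchanged.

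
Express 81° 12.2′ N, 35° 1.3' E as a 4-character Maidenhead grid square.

KR71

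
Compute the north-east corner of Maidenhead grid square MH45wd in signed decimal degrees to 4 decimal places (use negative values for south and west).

-14.8333, 69.9167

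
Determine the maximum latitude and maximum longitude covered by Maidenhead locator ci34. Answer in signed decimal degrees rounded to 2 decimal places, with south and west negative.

-5.00, -132.00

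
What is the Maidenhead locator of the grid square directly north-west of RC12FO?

RC12ep

Longitude subsquare f = 5; −1 → 4 = e.
Latitude subsquare o = 14; +1 → 15 = p.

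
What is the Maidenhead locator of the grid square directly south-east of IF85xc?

IF95ab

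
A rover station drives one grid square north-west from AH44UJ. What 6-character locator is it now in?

Longitude subsquare u = 20; −1 → 19 = t.
Latitude subsquare j = 9; +1 → 10 = k.

AH44tk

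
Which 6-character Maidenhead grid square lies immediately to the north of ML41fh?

ML41fi

Latitude subsquare h = 7; +1 → 8 = i.
The longitude characters are unchanged.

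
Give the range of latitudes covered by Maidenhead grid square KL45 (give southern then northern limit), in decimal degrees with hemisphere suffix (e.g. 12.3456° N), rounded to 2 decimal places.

25.00° N, 26.00° N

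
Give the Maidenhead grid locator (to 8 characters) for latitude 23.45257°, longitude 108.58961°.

Shift to the Maidenhead origin (180°W, 90°S): lon 288.58961, lat 113.45257.
Field: 288.58961/20 → 14 → O, 113.45257/10 → 11 → L; chars OL.
Square: 8.58961/2 → 4, 3.45257/1 → 3; chars 43.
Subsquare: 0.58961/0.0833333 → 7 → h, 0.45257/0.0416667 → 10 → k; chars hk.
Extended square: 0.00628/0.00833333 → 0, 0.03590/0.00416667 → 8; chars 08.

OL43hk08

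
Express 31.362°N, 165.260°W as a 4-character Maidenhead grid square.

Add 180° to longitude and 90° to latitude: 14.74, 121.36.
Field: 14.74/20 → 0 → A, 121.36/10 → 12 → M; chars AM.
Square: 14.74/2 → 7, 1.36/1 → 1; chars 71.

AM71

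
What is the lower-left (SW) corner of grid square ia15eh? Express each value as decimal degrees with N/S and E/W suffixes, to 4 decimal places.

84.7083° S, 17.6667° W

Field I=8, A=0: +8·20° lon, +0·10° lat → SW at lon -20°, lat -90°.
Square 1, 5: +1·2° lon, +5·1° lat → SW at lon -18°, lat -85°.
Subsquare e=4, h=7: +4·0.0833333° lon, +7·0.0416667° lat → SW at lon -17.6667°, lat -84.7083°.
latitude 84.7083° S, longitude 17.6667° W.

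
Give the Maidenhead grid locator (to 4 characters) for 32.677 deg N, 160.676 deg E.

RM02

Add 180° to longitude and 90° to latitude: 340.68, 122.68.
Field: lon ⌊340.68/20⌋ = 17 → R; lat ⌊122.68/10⌋ = 12 → M.
Square: lon ⌊0.68/2⌋ = 0; lat ⌊2.68/1⌋ = 2.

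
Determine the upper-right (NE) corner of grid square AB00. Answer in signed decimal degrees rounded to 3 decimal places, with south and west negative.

-79.000, -178.000

Field A=0, B=1: +0·20° lon, +1·10° lat → SW at lon -180°, lat -80°.
Square 0, 0: +0·2° lon, +0·1° lat → SW at lon -180°, lat -80°.
Cell spans 2° lon × 1° lat. NE corner is SW corner plus one full cell.
latitude -79.000, longitude -178.000.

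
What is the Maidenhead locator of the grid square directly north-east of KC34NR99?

Longitude extended square 9; +1 → 10, wraps to 0, carry into subsquare.
Longitude subsquare n = 13; +1 → 14 = o.
Latitude extended square 9; +1 → 10, wraps to 0, carry into subsquare.
Latitude subsquare r = 17; +1 → 18 = s.

KC34os00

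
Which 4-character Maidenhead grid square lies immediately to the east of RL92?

AL02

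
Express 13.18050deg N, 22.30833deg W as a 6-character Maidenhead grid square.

HK83ue

Offset from 180°W / 90°S: lon 157.6917°, lat 103.1805°.
Field: lon ⌊157.6917/20⌋ = 7 → H; lat ⌊103.1805/10⌋ = 10 → K.
Square: lon ⌊17.6917/2⌋ = 8; lat ⌊3.1805/1⌋ = 3.
Subsquare: lon ⌊1.6917/0.0833333⌋ = 20 → u; lat ⌊0.1805/0.0416667⌋ = 4 → e.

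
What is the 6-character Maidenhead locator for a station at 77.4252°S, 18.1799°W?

Add 180° to longitude and 90° to latitude: 161.8201, 12.5748.
Field: 161.8201/20 → 8 → I, 12.5748/10 → 1 → B; chars IB.
Square: 1.8201/2 → 0, 2.5748/1 → 2; chars 02.
Subsquare: 1.8201/0.0833333 → 21 → v, 0.5748/0.0416667 → 13 → n; chars vn.

IB02vn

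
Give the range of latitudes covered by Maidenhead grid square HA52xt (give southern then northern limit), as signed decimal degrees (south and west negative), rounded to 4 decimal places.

Field H=7, A=0: +7·20° lon, +0·10° lat → SW at lon -40°, lat -90°.
Square 5, 2: +5·2° lon, +2·1° lat → SW at lon -30°, lat -88°.
Subsquare x=23, t=19: +23·0.0833333° lon, +19·0.0416667° lat → SW at lon -28.0833°, lat -87.2083°.
Cell spans 0.0833333° lon × 0.0416667° lat.
south -87.2083, north -87.1667.

-87.2083, -87.1667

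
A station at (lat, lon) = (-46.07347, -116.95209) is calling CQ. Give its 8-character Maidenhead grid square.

DE13mw52

Add 180° to longitude and 90° to latitude: 63.04791, 43.92653.
Field: lon ⌊63.04791/20⌋ = 3 → D; lat ⌊43.92653/10⌋ = 4 → E.
Square: lon ⌊3.04791/2⌋ = 1; lat ⌊3.92653/1⌋ = 3.
Subsquare: lon ⌊1.04791/0.0833333⌋ = 12 → m; lat ⌊0.92653/0.0416667⌋ = 22 → w.
Extended square: lon ⌊0.04791/0.00833333⌋ = 5; lat ⌊0.00986/0.00416667⌋ = 2.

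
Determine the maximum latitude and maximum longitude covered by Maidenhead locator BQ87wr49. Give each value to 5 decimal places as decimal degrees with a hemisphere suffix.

77.75000° N, 142.12500° W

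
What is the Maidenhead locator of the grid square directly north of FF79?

FG70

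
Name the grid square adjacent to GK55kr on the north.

GK55ks

Latitude subsquare r = 17; +1 → 18 = s.
The longitude characters are unchanged.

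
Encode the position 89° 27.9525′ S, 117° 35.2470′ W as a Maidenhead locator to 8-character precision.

DA10em98

Add 180° to longitude and 90° to latitude: 62.41255, 0.53413.
Field: lon ⌊62.41255/20⌋ = 3 → D; lat ⌊0.53413/10⌋ = 0 → A.
Square: lon ⌊2.41255/2⌋ = 1; lat ⌊0.53413/1⌋ = 0.
Subsquare: lon ⌊0.41255/0.0833333⌋ = 4 → e; lat ⌊0.53413/0.0416667⌋ = 12 → m.
Extended square: lon ⌊0.07922/0.00833333⌋ = 9; lat ⌊0.03413/0.00416667⌋ = 8.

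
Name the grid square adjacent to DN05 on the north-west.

Longitude square 0; −1 → -1, wraps to 9, carry into field.
Longitude field D = 3; −1 → 2 = C.
Latitude square 5; +1 → 6.

CN96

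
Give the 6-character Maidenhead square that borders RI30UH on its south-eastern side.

Longitude subsquare u = 20; +1 → 21 = v.
Latitude subsquare h = 7; −1 → 6 = g.

RI30vg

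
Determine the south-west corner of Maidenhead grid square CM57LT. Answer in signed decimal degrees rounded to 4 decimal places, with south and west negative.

37.7917, -129.0833

Field C=2, M=12: +2·20° lon, +12·10° lat → SW at lon -140°, lat 30°.
Square 5, 7: +5·2° lon, +7·1° lat → SW at lon -130°, lat 37°.
Subsquare l=11, t=19: +11·0.0833333° lon, +19·0.0416667° lat → SW at lon -129.083°, lat 37.7917°.
latitude 37.7917, longitude -129.0833.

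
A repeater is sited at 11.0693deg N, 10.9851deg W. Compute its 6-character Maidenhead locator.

IK41mb

Offset from 180°W / 90°S: lon 169.0149°, lat 101.0693°.
Field (20°×10°, letters A–R): 169.0149/20 → 8 → I, 101.0693/10 → 10 → K; chars IK.
Square (2°×1°, digits 0–9): 9.0149/2 → 4, 1.0693/1 → 1; chars 41.
Subsquare (5′×2.5′, letters a–x): 1.0149/0.0833333 → 12 → m, 0.0693/0.0416667 → 1 → b; chars mb.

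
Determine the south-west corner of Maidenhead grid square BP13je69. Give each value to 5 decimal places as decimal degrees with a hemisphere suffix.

63.20417° N, 157.20000° W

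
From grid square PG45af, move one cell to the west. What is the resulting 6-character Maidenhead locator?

Longitude subsquare a = 0; −1 → -1, wraps to 23 = x, carry into square.
Longitude square 4; −1 → 3.
The latitude characters are unchanged.

PG35xf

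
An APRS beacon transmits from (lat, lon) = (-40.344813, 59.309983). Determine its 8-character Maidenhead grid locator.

LE99pp77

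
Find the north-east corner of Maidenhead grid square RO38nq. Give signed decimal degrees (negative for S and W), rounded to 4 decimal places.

58.7083, 167.1667

Field R=17, O=14: +17·20° lon, +14·10° lat → SW at lon 160°, lat 50°.
Square 3, 8: +3·2° lon, +8·1° lat → SW at lon 166°, lat 58°.
Subsquare n=13, q=16: +13·0.0833333° lon, +16·0.0416667° lat → SW at lon 167.083°, lat 58.6667°.
Cell spans 0.0833333° lon × 0.0416667° lat. NE corner is SW corner plus one full cell.
latitude 58.7083, longitude 167.1667.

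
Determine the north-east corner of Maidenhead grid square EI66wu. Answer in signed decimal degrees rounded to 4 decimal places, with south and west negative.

-3.1250, -86.0833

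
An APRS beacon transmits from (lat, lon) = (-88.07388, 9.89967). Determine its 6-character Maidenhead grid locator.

Shift to the Maidenhead origin (180°W, 90°S): lon 189.8997, lat 1.9261.
Field: lon ⌊189.8997/20⌋ = 9 → J; lat ⌊1.9261/10⌋ = 0 → A.
Square: lon ⌊9.8997/2⌋ = 4; lat ⌊1.9261/1⌋ = 1.
Subsquare: lon ⌊1.8997/0.0833333⌋ = 22 → w; lat ⌊0.9261/0.0416667⌋ = 22 → w.

JA41ww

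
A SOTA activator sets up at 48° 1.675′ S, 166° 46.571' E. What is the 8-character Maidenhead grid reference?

RE31jx33

Shift to the Maidenhead origin (180°W, 90°S): lon 346.77618, lat 41.97208.
Field: 346.77618/20 → 17 → R, 41.97208/10 → 4 → E; chars RE.
Square: 6.77618/2 → 3, 1.97208/1 → 1; chars 31.
Subsquare: 0.77618/0.0833333 → 9 → j, 0.97208/0.0416667 → 23 → x; chars jx.
Extended square: 0.02618/0.00833333 → 3, 0.01375/0.00416667 → 3; chars 33.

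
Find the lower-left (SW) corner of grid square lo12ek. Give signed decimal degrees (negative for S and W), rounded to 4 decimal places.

52.4167, 42.3333

Field L=11, O=14: +11·20° lon, +14·10° lat → SW at lon 40°, lat 50°.
Square 1, 2: +1·2° lon, +2·1° lat → SW at lon 42°, lat 52°.
Subsquare e=4, k=10: +4·0.0833333° lon, +10·0.0416667° lat → SW at lon 42.3333°, lat 52.4167°.
latitude 52.4167, longitude 42.3333.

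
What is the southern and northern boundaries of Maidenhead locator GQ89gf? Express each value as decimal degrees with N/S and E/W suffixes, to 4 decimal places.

Field G=6, Q=16: +6·20° lon, +16·10° lat → SW at lon -60°, lat 70°.
Square 8, 9: +8·2° lon, +9·1° lat → SW at lon -44°, lat 79°.
Subsquare g=6, f=5: +6·0.0833333° lon, +5·0.0416667° lat → SW at lon -43.5°, lat 79.2083°.
Cell spans 0.0833333° lon × 0.0416667° lat.
south 79.2083° N, north 79.2500° N.

79.2083° N, 79.2500° N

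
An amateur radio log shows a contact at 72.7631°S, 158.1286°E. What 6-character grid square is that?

Add 180° to longitude and 90° to latitude: 338.1286, 17.2369.
Field: 338.1286/20 → 16 → Q, 17.2369/10 → 1 → B; chars QB.
Square: 18.1286/2 → 9, 7.2369/1 → 7; chars 97.
Subsquare: 0.1286/0.0833333 → 1 → b, 0.2369/0.0416667 → 5 → f; chars bf.

QB97bf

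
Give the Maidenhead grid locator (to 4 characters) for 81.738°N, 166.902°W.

AR61

Offset from 180°W / 90°S: lon 13.10°, lat 171.74°.
Field: 13.10/20 → 0 → A, 171.74/10 → 17 → R; chars AR.
Square: 13.10/2 → 6, 1.74/1 → 1; chars 61.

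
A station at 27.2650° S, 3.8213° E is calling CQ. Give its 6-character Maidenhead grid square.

Shift to the Maidenhead origin (180°W, 90°S): lon 183.8213, lat 62.7350.
Field: 183.8213/20 → 9 → J, 62.7350/10 → 6 → G; chars JG.
Square: 3.8213/2 → 1, 2.7350/1 → 2; chars 12.
Subsquare: 1.8213/0.0833333 → 21 → v, 0.7350/0.0416667 → 17 → r; chars vr.

JG12vr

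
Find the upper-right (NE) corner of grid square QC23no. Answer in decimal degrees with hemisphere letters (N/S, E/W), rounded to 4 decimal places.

66.3750° S, 145.1667° E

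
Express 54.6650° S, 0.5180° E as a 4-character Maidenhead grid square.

Offset from 180°W / 90°S: lon 180.52°, lat 35.34°.
Field: lon ⌊180.52/20⌋ = 9 → J; lat ⌊35.34/10⌋ = 3 → D.
Square: lon ⌊0.52/2⌋ = 0; lat ⌊5.34/1⌋ = 5.

JD05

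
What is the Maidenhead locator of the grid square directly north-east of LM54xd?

LM64ae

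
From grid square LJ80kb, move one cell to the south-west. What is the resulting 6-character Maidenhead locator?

LJ80ja

Longitude subsquare k = 10; −1 → 9 = j.
Latitude subsquare b = 1; −1 → 0 = a.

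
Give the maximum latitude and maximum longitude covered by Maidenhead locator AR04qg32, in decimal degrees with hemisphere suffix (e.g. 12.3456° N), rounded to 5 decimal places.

Field A=0, R=17: +0·20° lon, +17·10° lat → SW at lon -180°, lat 80°.
Square 0, 4: +0·2° lon, +4·1° lat → SW at lon -180°, lat 84°.
Subsquare q=16, g=6: +16·0.0833333° lon, +6·0.0416667° lat → SW at lon -178.667°, lat 84.25°.
Extended square 3, 2: +3·0.00833333° lon, +2·0.00416667° lat → SW at lon -178.642°, lat 84.2583°.
Cell spans 0.00833333° lon × 0.00416667° lat. NE corner is SW corner plus one full cell.
latitude 84.26250° N, longitude 178.63333° W.

84.26250° N, 178.63333° W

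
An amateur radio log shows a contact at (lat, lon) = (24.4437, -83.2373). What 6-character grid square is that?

EL84jk

Offset from 180°W / 90°S: lon 96.7627°, lat 114.4437°.
Field: 96.7627/20 → 4 → E, 114.4437/10 → 11 → L; chars EL.
Square: 16.7627/2 → 8, 4.4437/1 → 4; chars 84.
Subsquare: 0.7627/0.0833333 → 9 → j, 0.4437/0.0416667 → 10 → k; chars jk.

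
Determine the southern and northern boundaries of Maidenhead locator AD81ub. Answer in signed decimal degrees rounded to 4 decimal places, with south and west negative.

-58.9583, -58.9167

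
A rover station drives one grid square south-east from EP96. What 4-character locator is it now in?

FP05

Longitude square 9; +1 → 10, wraps to 0, carry into field.
Longitude field E = 4; +1 → 5 = F.
Latitude square 6; −1 → 5.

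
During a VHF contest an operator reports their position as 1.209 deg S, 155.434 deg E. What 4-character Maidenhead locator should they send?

QI78

Add 180° to longitude and 90° to latitude: 335.43, 88.79.
Field (20°×10°, letters A–R): 335.43/20 → 16 → Q, 88.79/10 → 8 → I; chars QI.
Square (2°×1°, digits 0–9): 15.43/2 → 7, 8.79/1 → 8; chars 78.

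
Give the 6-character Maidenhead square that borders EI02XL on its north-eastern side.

EI12am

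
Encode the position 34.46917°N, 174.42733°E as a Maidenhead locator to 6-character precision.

RM74fl

Offset from 180°W / 90°S: lon 354.4273°, lat 124.4692°.
Field (20°×10°, letters A–R): 354.4273/20 → 17 → R, 124.4692/10 → 12 → M; chars RM.
Square (2°×1°, digits 0–9): 14.4273/2 → 7, 4.4692/1 → 4; chars 74.
Subsquare (5′×2.5′, letters a–x): 0.4273/0.0833333 → 5 → f, 0.4692/0.0416667 → 11 → l; chars fl.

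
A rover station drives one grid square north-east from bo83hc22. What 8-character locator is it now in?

BO83hc33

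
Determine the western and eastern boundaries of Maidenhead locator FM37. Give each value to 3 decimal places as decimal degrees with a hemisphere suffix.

74.000° W, 72.000° W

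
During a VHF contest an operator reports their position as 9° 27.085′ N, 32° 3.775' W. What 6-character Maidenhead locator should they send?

HJ39xk

Offset from 180°W / 90°S: lon 147.9371°, lat 99.4514°.
Field: lon ⌊147.9371/20⌋ = 7 → H; lat ⌊99.4514/10⌋ = 9 → J.
Square: lon ⌊7.9371/2⌋ = 3; lat ⌊9.4514/1⌋ = 9.
Subsquare: lon ⌊1.9371/0.0833333⌋ = 23 → x; lat ⌊0.4514/0.0416667⌋ = 10 → k.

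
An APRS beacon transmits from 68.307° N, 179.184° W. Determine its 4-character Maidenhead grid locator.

Offset from 180°W / 90°S: lon 0.82°, lat 158.31°.
Field (20°×10°, letters A–R): 0.82/20 → 0 → A, 158.31/10 → 15 → P; chars AP.
Square (2°×1°, digits 0–9): 0.82/2 → 0, 8.31/1 → 8; chars 08.

AP08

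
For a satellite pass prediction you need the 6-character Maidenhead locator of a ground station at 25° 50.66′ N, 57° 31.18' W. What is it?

Offset from 180°W / 90°S: lon 122.4803°, lat 115.8443°.
Field (20°×10°, letters A–R): lon ⌊122.4803/20⌋ = 6 → G; lat ⌊115.8443/10⌋ = 11 → L.
Square (2°×1°, digits 0–9): lon ⌊2.4803/2⌋ = 1; lat ⌊5.8443/1⌋ = 5.
Subsquare (5′×2.5′, letters a–x): lon ⌊0.4803/0.0833333⌋ = 5 → f; lat ⌊0.8443/0.0416667⌋ = 20 → u.

GL15fu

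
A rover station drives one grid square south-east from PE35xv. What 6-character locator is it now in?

Longitude subsquare x = 23; +1 → 24, wraps to 0 = a, carry into square.
Longitude square 3; +1 → 4.
Latitude subsquare v = 21; −1 → 20 = u.

PE45au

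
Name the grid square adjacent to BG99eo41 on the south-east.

Longitude extended square 4; +1 → 5.
Latitude extended square 1; −1 → 0.

BG99eo50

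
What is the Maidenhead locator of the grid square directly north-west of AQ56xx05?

Longitude extended square 0; −1 → -1, wraps to 9, carry into subsquare.
Longitude subsquare x = 23; −1 → 22 = w.
Latitude extended square 5; +1 → 6.

AQ56wx96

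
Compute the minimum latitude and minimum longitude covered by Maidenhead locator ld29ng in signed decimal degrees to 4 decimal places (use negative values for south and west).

-50.7500, 45.0833

Field L=11, D=3: +11·20° lon, +3·10° lat → SW at lon 40°, lat -60°.
Square 2, 9: +2·2° lon, +9·1° lat → SW at lon 44°, lat -51°.
Subsquare n=13, g=6: +13·0.0833333° lon, +6·0.0416667° lat → SW at lon 45.0833°, lat -50.75°.
latitude -50.7500, longitude 45.0833.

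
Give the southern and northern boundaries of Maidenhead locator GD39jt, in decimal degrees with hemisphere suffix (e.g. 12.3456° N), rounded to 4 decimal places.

50.2083° S, 50.1667° S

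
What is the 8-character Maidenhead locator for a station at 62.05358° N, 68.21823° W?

FP52vb32

Shift to the Maidenhead origin (180°W, 90°S): lon 111.78177, lat 152.05358.
Field: 111.78177/20 → 5 → F, 152.05358/10 → 15 → P; chars FP.
Square: 11.78177/2 → 5, 2.05358/1 → 2; chars 52.
Subsquare: 1.78177/0.0833333 → 21 → v, 0.05358/0.0416667 → 1 → b; chars vb.
Extended square: 0.03177/0.00833333 → 3, 0.01191/0.00416667 → 2; chars 32.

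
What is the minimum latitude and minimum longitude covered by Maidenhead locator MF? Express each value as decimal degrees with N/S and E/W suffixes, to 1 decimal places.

Field M=12, F=5: +12·20° lon, +5·10° lat → SW at lon 60°, lat -40°.
latitude 40.0° S, longitude 60.0° E.

40.0° S, 60.0° E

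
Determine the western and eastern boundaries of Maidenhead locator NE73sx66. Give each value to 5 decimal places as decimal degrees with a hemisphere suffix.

Field N=13, E=4: +13·20° lon, +4·10° lat → SW at lon 80°, lat -50°.
Square 7, 3: +7·2° lon, +3·1° lat → SW at lon 94°, lat -47°.
Subsquare s=18, x=23: +18·0.0833333° lon, +23·0.0416667° lat → SW at lon 95.5°, lat -46.0417°.
Extended square 6, 6: +6·0.00833333° lon, +6·0.00416667° lat → SW at lon 95.55°, lat -46.0167°.
Cell spans 0.00833333° lon × 0.00416667° lat.
west 95.55000° E, east 95.55833° E.

95.55000° E, 95.55833° E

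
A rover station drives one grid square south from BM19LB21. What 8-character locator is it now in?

BM19lb20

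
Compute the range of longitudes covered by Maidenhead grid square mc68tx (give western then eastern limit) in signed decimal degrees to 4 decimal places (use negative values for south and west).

73.5833, 73.6667

Field M=12, C=2: +12·20° lon, +2·10° lat → SW at lon 60°, lat -70°.
Square 6, 8: +6·2° lon, +8·1° lat → SW at lon 72°, lat -62°.
Subsquare t=19, x=23: +19·0.0833333° lon, +23·0.0416667° lat → SW at lon 73.5833°, lat -61.0417°.
Cell spans 0.0833333° lon × 0.0416667° lat.
west 73.5833, east 73.6667.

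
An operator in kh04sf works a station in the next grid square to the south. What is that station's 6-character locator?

KH04se

Latitude subsquare f = 5; −1 → 4 = e.
The longitude characters are unchanged.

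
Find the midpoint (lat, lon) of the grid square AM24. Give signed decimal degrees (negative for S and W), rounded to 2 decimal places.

34.50, -175.00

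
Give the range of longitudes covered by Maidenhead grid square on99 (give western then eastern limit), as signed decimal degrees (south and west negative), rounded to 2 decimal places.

Field O=14, N=13: +14·20° lon, +13·10° lat → SW at lon 100°, lat 40°.
Square 9, 9: +9·2° lon, +9·1° lat → SW at lon 118°, lat 49°.
Cell spans 2° lon × 1° lat.
west 118.00, east 120.00.

118.00, 120.00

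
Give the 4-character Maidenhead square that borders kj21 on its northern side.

Latitude square 1; +1 → 2.
The longitude characters are unchanged.

KJ22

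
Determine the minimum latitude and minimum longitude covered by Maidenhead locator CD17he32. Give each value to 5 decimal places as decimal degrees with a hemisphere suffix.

52.82500° S, 137.39167° W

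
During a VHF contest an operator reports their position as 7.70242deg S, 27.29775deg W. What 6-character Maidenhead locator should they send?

HI62ih

Add 180° to longitude and 90° to latitude: 152.7022, 82.2976.
Field: lon ⌊152.7022/20⌋ = 7 → H; lat ⌊82.2976/10⌋ = 8 → I.
Square: lon ⌊12.7022/2⌋ = 6; lat ⌊2.2976/1⌋ = 2.
Subsquare: lon ⌊0.7022/0.0833333⌋ = 8 → i; lat ⌊0.2976/0.0416667⌋ = 7 → h.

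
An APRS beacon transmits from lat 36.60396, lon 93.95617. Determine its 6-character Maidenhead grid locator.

Offset from 180°W / 90°S: lon 273.9562°, lat 126.6040°.
Field: lon ⌊273.9562/20⌋ = 13 → N; lat ⌊126.6040/10⌋ = 12 → M.
Square: lon ⌊13.9562/2⌋ = 6; lat ⌊6.6040/1⌋ = 6.
Subsquare: lon ⌊1.9562/0.0833333⌋ = 23 → x; lat ⌊0.6040/0.0416667⌋ = 14 → o.

NM66xo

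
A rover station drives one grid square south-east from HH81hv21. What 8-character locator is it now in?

HH81hv30

Longitude extended square 2; +1 → 3.
Latitude extended square 1; −1 → 0.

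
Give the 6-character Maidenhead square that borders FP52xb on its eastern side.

Longitude subsquare x = 23; +1 → 24, wraps to 0 = a, carry into square.
Longitude square 5; +1 → 6.
The latitude characters are unchanged.

FP62ab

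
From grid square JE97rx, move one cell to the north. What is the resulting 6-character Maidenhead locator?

JE98ra

Latitude subsquare x = 23; +1 → 24, wraps to 0 = a, carry into square.
Latitude square 7; +1 → 8.
The longitude characters are unchanged.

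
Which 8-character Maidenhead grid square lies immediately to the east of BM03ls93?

Longitude extended square 9; +1 → 10, wraps to 0, carry into subsquare.
Longitude subsquare l = 11; +1 → 12 = m.
The latitude characters are unchanged.

BM03ms03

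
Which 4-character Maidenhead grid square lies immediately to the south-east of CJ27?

Longitude square 2; +1 → 3.
Latitude square 7; −1 → 6.

CJ36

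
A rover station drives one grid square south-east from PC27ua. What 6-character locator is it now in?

Longitude subsquare u = 20; +1 → 21 = v.
Latitude subsquare a = 0; −1 → -1, wraps to 23 = x, carry into square.
Latitude square 7; −1 → 6.

PC26vx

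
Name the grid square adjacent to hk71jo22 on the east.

HK71jo32

Longitude extended square 2; +1 → 3.
The latitude characters are unchanged.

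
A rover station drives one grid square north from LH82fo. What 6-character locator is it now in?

Latitude subsquare o = 14; +1 → 15 = p.
The longitude characters are unchanged.

LH82fp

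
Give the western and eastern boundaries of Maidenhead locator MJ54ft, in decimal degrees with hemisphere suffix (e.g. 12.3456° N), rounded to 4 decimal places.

Field M=12, J=9: +12·20° lon, +9·10° lat → SW at lon 60°, lat 0°.
Square 5, 4: +5·2° lon, +4·1° lat → SW at lon 70°, lat 4°.
Subsquare f=5, t=19: +5·0.0833333° lon, +19·0.0416667° lat → SW at lon 70.4167°, lat 4.79167°.
Cell spans 0.0833333° lon × 0.0416667° lat.
west 70.4167° E, east 70.5000° E.

70.4167° E, 70.5000° E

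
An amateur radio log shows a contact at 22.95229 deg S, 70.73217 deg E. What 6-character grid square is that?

MG57ib

Shift to the Maidenhead origin (180°W, 90°S): lon 250.7322, lat 67.0477.
Field (20°×10°, letters A–R): 250.7322/20 → 12 → M, 67.0477/10 → 6 → G; chars MG.
Square (2°×1°, digits 0–9): 10.7322/2 → 5, 7.0477/1 → 7; chars 57.
Subsquare (5′×2.5′, letters a–x): 0.7322/0.0833333 → 8 → i, 0.0477/0.0416667 → 1 → b; chars ib.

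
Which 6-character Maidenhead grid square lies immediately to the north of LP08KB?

Latitude subsquare b = 1; +1 → 2 = c.
The longitude characters are unchanged.

LP08kc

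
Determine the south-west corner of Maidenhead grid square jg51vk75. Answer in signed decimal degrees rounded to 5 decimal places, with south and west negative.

-28.56250, 11.80833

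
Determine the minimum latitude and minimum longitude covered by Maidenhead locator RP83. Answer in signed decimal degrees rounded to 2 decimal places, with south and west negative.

Field R=17, P=15: +17·20° lon, +15·10° lat → SW at lon 160°, lat 60°.
Square 8, 3: +8·2° lon, +3·1° lat → SW at lon 176°, lat 63°.
latitude 63.00, longitude 176.00.

63.00, 176.00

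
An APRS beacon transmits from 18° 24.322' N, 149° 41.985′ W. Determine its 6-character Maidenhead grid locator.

BK58dj

Offset from 180°W / 90°S: lon 30.3003°, lat 108.4054°.
Field (20°×10°, letters A–R): lon ⌊30.3003/20⌋ = 1 → B; lat ⌊108.4054/10⌋ = 10 → K.
Square (2°×1°, digits 0–9): lon ⌊10.3003/2⌋ = 5; lat ⌊8.4054/1⌋ = 8.
Subsquare (5′×2.5′, letters a–x): lon ⌊0.3003/0.0833333⌋ = 3 → d; lat ⌊0.4054/0.0416667⌋ = 9 → j.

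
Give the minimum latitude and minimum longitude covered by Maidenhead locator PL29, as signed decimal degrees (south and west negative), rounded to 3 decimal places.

Field P=15, L=11: +15·20° lon, +11·10° lat → SW at lon 120°, lat 20°.
Square 2, 9: +2·2° lon, +9·1° lat → SW at lon 124°, lat 29°.
latitude 29.000, longitude 124.000.

29.000, 124.000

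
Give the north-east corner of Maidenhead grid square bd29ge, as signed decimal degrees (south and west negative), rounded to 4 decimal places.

Field B=1, D=3: +1·20° lon, +3·10° lat → SW at lon -160°, lat -60°.
Square 2, 9: +2·2° lon, +9·1° lat → SW at lon -156°, lat -51°.
Subsquare g=6, e=4: +6·0.0833333° lon, +4·0.0416667° lat → SW at lon -155.5°, lat -50.8333°.
Cell spans 0.0833333° lon × 0.0416667° lat. NE corner is SW corner plus one full cell.
latitude -50.7917, longitude -155.4167.

-50.7917, -155.4167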